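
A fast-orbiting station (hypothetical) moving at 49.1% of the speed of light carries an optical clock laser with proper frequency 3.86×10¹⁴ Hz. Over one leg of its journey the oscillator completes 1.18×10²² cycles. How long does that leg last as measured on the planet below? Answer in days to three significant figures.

Δt = 406 days

β = 0.491; γ = 1/√(1 − 0.491²) = 1/√0.7589 = 1.148
Proper time for N cycles: τ = N/f = 1.18×10²²/(3.86×10¹⁴) = 3.057×10⁷ s = 353.8 days.
Lab-frame duration Δt = γτ = 1.148 × 353.8 = 406.1 days.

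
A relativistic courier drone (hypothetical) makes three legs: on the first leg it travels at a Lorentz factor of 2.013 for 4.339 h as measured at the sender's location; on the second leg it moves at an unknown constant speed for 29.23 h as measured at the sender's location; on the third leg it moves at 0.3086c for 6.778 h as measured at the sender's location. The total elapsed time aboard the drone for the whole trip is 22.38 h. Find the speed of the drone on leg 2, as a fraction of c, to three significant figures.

Leg 1: γ = 2.013; τ_1 = 4.339/2.013 = 2.155 h.
Leg 2: speed unknown; τ_2 = 29.23/γ_2.
Leg 3: γ = 1/√(1 − 0.3086²) = 1/√0.9048 = 1.051; τ_3 = 6.778/1.051 = 6.447 h.
Total proper time: 2.155 + τ_2 + 6.447 = 22.38, so τ_2 = 22.38 − 8.603 = 13.78 h.
γ_2 = 29.23/13.78 = 2.122; β = √(1 − 1/γ²) = √0.7778.

β = 0.882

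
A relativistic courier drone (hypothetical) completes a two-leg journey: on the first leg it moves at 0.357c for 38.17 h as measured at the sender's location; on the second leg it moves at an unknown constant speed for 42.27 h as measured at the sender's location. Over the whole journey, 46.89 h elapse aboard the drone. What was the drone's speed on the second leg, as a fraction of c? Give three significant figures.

β = 0.964

Leg 1: γ = 1/√(1 − 0.357²) = 1/√0.8726 = 1.071; τ_1 = 38.17/1.071 = 35.65 h.
Leg 2: speed unknown; τ_2 = 42.27/γ_2.
Total proper time: 35.65 + τ_2 = 46.89, so τ_2 = 46.89 − 35.65 = 11.24 h.
γ_2 = 42.27/11.24 = 3.762; β = √(1 − 1/γ²) = √0.9294.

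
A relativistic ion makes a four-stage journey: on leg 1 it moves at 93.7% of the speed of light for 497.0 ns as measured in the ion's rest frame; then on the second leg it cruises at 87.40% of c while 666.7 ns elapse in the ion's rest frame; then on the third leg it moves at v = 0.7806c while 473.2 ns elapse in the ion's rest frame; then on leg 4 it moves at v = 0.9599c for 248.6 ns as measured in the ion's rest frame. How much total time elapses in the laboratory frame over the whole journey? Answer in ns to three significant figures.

Δt = 4440 ns

Leg 1: β = 0.937; γ = 1/√(1 − 0.937²) = 1/√0.1220 = 2.863; Δt_1 = 2.863 × 497.0 = 1423 ns.
Leg 2: β = 0.8740; γ = 1/√(1 − 0.8740²) = 1/√0.2361 = 2.058; Δt_2 = 2.058 × 666.7 = 1372 ns.
Leg 3: γ = 1/√(1 − 0.7806²) = 1/√0.3907 = 1.600; Δt_3 = 1.600 × 473.2 = 757.1 ns.
Leg 4: γ = 1/√(1 − 0.9599²) = 1/√0.07859 = 3.567; Δt_4 = 3.567 × 248.6 = 886.8 ns.
Total: 1423 + 1372 + 757.1 + 886.8 ns.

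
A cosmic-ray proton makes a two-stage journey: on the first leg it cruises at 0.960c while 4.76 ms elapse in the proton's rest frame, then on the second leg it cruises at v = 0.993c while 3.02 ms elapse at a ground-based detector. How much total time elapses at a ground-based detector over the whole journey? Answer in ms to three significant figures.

Leg 1: γ = 1/√(1 − 0.960²) = 25/7 ≈ 3.571; Δt_1 = 3.571 × 4.76 = 17.00 ms.
Leg 2: 3.02 ms is already measured at a ground-based detector.
Total: 17.00 + 3.020 ms.

Δt = 20.0 ms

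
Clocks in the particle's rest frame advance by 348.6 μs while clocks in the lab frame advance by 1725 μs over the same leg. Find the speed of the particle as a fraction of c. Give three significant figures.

The proper time is measured in the particle's rest frame (both events occur at the particle's location); Δt is measured in the lab frame. γ = Δt/τ = 1725/348.6 = 4.948.
β = √(1 − 1/γ²) = √(1 − 0.04084) = √0.9592

β = 0.979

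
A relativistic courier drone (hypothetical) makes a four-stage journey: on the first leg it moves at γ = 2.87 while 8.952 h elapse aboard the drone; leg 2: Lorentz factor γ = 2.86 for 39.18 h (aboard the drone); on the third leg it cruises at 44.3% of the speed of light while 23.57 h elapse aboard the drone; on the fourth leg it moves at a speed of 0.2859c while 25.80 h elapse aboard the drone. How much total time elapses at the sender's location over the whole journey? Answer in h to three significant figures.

Δt = 191 h

Leg 1: γ = 2.87; Δt_1 = 2.870 × 8.952 = 25.69 h.
Leg 2: γ = 2.86; Δt_2 = 2.860 × 39.18 = 112.1 h.
Leg 3: β = 0.443; γ = 1/√(1 − 0.443²) = 1/√0.8038 = 1.115; Δt_3 = 1.115 × 23.57 = 26.29 h.
Leg 4: γ = 1/√(1 − 0.2859²) = 1/√0.9183 = 1.044; Δt_4 = 1.044 × 25.80 = 26.92 h.
Total: 25.69 + 112.1 + 26.29 + 26.92 h.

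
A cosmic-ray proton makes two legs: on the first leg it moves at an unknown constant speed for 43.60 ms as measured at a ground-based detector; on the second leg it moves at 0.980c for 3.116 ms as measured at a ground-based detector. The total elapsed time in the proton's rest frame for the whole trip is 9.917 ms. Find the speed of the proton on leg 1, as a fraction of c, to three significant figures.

Leg 1: speed unknown; τ_1 = 43.60/γ_1.
Leg 2: γ = 1/√(1 − 0.980²) = 1/√0.03960 = 5.025; τ_2 = 3.116/5.025 = 0.6201 ms.
Total proper time: τ_1 + 0.6201 = 9.917, so τ_1 = 9.917 − 0.6201 = 9.297 ms.
γ_1 = 43.60/9.297 = 4.690; β = √(1 − 1/γ²) = √0.9545.

β = 0.977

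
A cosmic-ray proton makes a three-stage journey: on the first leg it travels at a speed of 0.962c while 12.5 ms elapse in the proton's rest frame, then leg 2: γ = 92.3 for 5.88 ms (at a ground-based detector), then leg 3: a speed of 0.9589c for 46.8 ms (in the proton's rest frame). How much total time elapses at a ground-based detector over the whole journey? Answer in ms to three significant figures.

Δt = 217 ms

Leg 1: γ = 1/√(1 − 0.962²) = 1/√0.07456 = 3.662; Δt_1 = 3.662 × 12.5 = 45.78 ms.
Leg 2: 5.88 ms is already measured at a ground-based detector.
Leg 3: γ = 1/√(1 − 0.9589²) = 1/√0.08051 = 3.524; Δt_3 = 3.524 × 46.8 = 164.9 ms.
Total: 45.78 + 5.880 + 164.9 ms.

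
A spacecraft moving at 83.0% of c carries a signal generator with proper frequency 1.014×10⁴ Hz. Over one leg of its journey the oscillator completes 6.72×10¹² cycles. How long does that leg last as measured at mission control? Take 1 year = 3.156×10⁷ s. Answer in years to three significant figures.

Δt = 37.6 years

β = 0.830; γ = 1/√(1 − 0.830²) = 1/√0.3111 = 1.793
Proper time for N cycles: τ = N/f = 6.72×10¹²/(1.014×10⁴) = 6.627×10⁸ s = 21.00 years.
Lab-frame duration Δt = γτ = 1.793 × 21.00 = 37.65 years.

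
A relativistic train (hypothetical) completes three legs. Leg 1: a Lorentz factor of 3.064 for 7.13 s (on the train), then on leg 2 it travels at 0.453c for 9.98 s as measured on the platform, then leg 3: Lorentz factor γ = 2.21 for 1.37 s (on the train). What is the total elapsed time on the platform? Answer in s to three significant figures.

Leg 1: γ = 3.064; Δt_1 = 3.064 × 7.13 = 21.85 s.
Leg 2: 9.98 s is already measured on the platform.
Leg 3: γ = 2.21; Δt_3 = 2.210 × 1.37 = 3.028 s.
Total: 21.85 + 9.980 + 3.028 s.

Δt = 34.9 s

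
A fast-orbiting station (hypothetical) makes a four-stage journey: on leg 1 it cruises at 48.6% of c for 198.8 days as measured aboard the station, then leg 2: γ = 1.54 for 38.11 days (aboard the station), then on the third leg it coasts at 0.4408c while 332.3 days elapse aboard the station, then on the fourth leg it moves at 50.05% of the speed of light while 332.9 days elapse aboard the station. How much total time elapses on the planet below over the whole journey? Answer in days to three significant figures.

Δt = 1040 days

Leg 1: β = 0.486; γ = 1/√(1 − 0.486²) = 1/√0.7638 = 1.144; Δt_1 = 1.144 × 198.8 = 227.5 days.
Leg 2: γ = 1.54; Δt_2 = 1.540 × 38.11 = 58.69 days.
Leg 3: γ = 1/√(1 − 0.4408²) = 1/√0.8057 = 1.114; Δt_3 = 1.114 × 332.3 = 370.2 days.
Leg 4: β = 0.5005; γ = 1/√(1 − 0.5005²) = 1/√0.7495 = 1.155; Δt_4 = 1.155 × 332.9 = 384.5 days.
Total: 227.5 + 58.69 + 370.2 + 384.5 days.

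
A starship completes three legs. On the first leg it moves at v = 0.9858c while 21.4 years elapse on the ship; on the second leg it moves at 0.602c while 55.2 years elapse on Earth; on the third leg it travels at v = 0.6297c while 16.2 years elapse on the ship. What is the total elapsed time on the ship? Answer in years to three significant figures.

Leg 1: 21.4 years is already measured on the ship.
Leg 2: γ = 1/√(1 − 0.602²) = 1/√0.6376 = 1.252; τ_2 = 55.2/1.252 = 44.08 years.
Leg 3: 16.2 years is already measured on the ship.
Total: 21.40 + 44.08 + 16.20 years.

τ = 81.7 years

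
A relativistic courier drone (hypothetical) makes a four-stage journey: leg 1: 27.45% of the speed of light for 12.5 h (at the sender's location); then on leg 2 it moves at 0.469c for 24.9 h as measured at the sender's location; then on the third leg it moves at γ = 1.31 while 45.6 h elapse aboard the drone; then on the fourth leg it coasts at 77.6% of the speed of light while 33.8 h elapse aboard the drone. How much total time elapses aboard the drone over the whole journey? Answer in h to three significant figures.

τ = 113 h

Leg 1: β = 0.2745; γ = 1/√(1 − 0.2745²) = 1/√0.9246 = 1.040; τ_1 = 12.5/1.040 = 12.02 h.
Leg 2: γ = 1/√(1 − 0.469²) = 1/√0.7800 = 1.132; τ_2 = 24.9/1.132 = 21.99 h.
Leg 3: 45.6 h is already measured aboard the drone.
Leg 4: 33.8 h is already measured aboard the drone.
Total: 12.02 + 21.99 + 45.60 + 33.80 h.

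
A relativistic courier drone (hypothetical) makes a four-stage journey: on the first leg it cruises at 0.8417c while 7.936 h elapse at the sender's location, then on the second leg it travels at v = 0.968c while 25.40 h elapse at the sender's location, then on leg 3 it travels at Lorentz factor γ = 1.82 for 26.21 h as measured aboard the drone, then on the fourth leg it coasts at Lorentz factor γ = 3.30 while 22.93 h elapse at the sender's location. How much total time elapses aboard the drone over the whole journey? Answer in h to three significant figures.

Leg 1: γ = 1/√(1 − 0.8417²) = 1/√0.2915 = 1.852; τ_1 = 7.936/1.852 = 4.285 h.
Leg 2: γ = 1/√(1 − 0.968²) = 1/√0.06298 = 3.985; τ_2 = 25.40/3.985 = 6.374 h.
Leg 3: 26.21 h is already measured aboard the drone.
Leg 4: γ = 3.30; τ_4 = 22.93/3.300 = 6.948 h.
Total: 4.285 + 6.374 + 26.21 + 6.948 h.

τ = 43.8 h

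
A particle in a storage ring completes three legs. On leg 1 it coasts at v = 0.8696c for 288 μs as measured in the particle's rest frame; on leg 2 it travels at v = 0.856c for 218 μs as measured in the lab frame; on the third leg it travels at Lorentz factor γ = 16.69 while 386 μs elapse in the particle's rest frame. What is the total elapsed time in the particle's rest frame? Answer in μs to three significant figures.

Leg 1: 288 μs is already measured in the particle's rest frame.
Leg 2: γ = 1/√(1 − 0.856²) = 1/√0.2673 = 1.934; τ_2 = 218/1.934 = 112.7 μs.
Leg 3: 386 μs is already measured in the particle's rest frame.
Total: 288.0 + 112.7 + 386.0 μs.

τ = 787 μs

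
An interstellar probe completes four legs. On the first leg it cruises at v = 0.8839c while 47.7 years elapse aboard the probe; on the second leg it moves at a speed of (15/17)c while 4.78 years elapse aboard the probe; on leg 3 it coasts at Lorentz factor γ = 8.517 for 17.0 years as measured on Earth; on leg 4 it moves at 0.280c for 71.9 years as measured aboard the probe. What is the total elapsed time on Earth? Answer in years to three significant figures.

Δt = 204 years

Leg 1: γ = 1/√(1 − 0.8839²) = 1/√0.2187 = 2.138; Δt_1 = 2.138 × 47.7 = 102.0 years.
Leg 2: γ = 1/√(1 − (15/17)²) = 17/8 = 2.125; Δt_2 = 2.125 × 4.78 = 10.16 years.
Leg 3: 17.0 years is already measured on Earth.
Leg 4: γ = 1/√(1 − 0.280²) = 25/24 ≈ 1.042; Δt_4 = 1.042 × 71.9 = 74.90 years.
Total: 102.0 + 10.16 + 17.00 + 74.90 years.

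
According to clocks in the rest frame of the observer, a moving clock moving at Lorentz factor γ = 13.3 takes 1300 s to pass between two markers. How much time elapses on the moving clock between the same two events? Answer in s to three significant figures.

τ = 97.7 s

γ = 13.3
The interval measured in the rest frame of the observer is the dilated one; the clock on the moving clock measures the proper time τ = Δt/γ = 1300/13.30 s.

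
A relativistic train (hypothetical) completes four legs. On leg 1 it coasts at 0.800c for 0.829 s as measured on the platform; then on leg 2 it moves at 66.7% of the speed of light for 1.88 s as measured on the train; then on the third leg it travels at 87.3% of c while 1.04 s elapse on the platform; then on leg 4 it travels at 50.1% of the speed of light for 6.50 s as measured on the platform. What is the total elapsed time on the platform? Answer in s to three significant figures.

Leg 1: 0.829 s is already measured on the platform.
Leg 2: β = 0.667; γ = 1/√(1 − 0.667²) = 1/√0.5551 = 1.342; Δt_2 = 1.342 × 1.88 = 2.523 s.
Leg 3: 1.04 s is already measured on the platform.
Leg 4: 6.50 s is already measured on the platform.
Total: 0.8290 + 2.523 + 1.040 + 6.500 s.

Δt = 10.9 s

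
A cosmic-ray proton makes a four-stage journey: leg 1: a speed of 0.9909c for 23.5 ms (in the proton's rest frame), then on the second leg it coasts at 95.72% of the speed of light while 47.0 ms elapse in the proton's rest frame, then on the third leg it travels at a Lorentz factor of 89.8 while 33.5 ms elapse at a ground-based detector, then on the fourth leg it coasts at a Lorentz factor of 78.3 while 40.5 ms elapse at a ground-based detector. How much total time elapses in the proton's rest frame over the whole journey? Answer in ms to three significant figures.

τ = 71.4 ms

Leg 1: 23.5 ms is already measured in the proton's rest frame.
Leg 2: 47.0 ms is already measured in the proton's rest frame.
Leg 3: γ = 89.8; τ_3 = 33.5/89.80 = 0.3731 ms.
Leg 4: γ = 78.3; τ_4 = 40.5/78.30 = 0.5172 ms.
Total: 23.50 + 47.00 + 0.3731 + 0.5172 ms.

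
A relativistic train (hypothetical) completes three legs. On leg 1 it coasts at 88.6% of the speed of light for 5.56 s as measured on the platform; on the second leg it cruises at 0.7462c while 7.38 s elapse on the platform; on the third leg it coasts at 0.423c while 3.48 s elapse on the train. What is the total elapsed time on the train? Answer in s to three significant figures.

τ = 11.0 s

Leg 1: β = 0.886; γ = 1/√(1 − 0.886²) = 1/√0.2150 = 2.157; τ_1 = 5.56/2.157 = 2.578 s.
Leg 2: γ = 1/√(1 − 0.7462²) = 1/√0.4432 = 1.502; τ_2 = 7.38/1.502 = 4.913 s.
Leg 3: 3.48 s is already measured on the train.
Total: 2.578 + 4.913 + 3.480 s.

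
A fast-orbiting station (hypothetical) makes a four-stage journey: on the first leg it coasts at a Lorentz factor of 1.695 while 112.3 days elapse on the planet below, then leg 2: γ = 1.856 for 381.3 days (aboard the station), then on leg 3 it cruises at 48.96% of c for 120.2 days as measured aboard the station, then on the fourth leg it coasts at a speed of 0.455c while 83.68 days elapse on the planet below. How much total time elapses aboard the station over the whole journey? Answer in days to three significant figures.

Leg 1: γ = 1.695; τ_1 = 112.3/1.695 = 66.25 days.
Leg 2: 381.3 days is already measured aboard the station.
Leg 3: 120.2 days is already measured aboard the station.
Leg 4: γ = 1/√(1 − 0.455²) = 1/√0.7930 = 1.123; τ_4 = 83.68/1.123 = 74.52 days.
Total: 66.25 + 381.3 + 120.2 + 74.52 days.

τ = 642 days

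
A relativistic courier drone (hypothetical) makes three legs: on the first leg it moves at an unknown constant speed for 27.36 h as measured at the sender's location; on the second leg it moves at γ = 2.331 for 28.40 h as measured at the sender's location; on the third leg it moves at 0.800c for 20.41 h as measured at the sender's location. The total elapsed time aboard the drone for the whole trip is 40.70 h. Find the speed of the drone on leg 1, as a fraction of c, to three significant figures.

Leg 1: speed unknown; τ_1 = 27.36/γ_1.
Leg 2: γ = 2.331; τ_2 = 28.40/2.331 = 12.18 h.
Leg 3: γ = 1/√(1 − 0.800²) = 5/3 ≈ 1.667; τ_3 = 20.41/1.667 = 12.25 h.
Total proper time: τ_1 + 12.18 + 12.25 = 40.70, so τ_1 = 40.70 − 24.43 = 16.27 h.
γ_1 = 27.36/16.27 = 1.682; β = √(1 − 1/γ²) = √0.6464.

β = 0.804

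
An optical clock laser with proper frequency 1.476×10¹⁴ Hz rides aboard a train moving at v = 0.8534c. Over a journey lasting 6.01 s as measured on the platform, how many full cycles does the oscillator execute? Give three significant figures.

γ = 1/√(1 − 0.8534²) = 1/√0.2717 = 1.918
The oscillator's own cycle count is N = f × τ where τ is the proper time on the train. τ = Δt/γ = 6.01/1.918 = 3.133 s = 3.133×10⁰ s.
N = 1.476×10¹⁴ × 3.133×10⁰ = 4.624×10¹⁴.

N = 4.62×10¹⁴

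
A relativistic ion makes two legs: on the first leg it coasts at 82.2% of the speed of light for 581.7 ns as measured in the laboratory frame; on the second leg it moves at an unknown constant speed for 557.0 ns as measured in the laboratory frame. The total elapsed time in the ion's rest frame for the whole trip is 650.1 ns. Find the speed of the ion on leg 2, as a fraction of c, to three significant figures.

β = 0.820

Leg 1: β = 0.822; γ = 1/√(1 − 0.822²) = 1/√0.3243 = 1.756; τ_1 = 581.7/1.756 = 331.3 ns.
Leg 2: speed unknown; τ_2 = 557.0/γ_2.
Total proper time: 331.3 + τ_2 = 650.1, so τ_2 = 650.1 − 331.3 = 318.8 ns.
γ_2 = 557.0/318.8 = 1.747; β = √(1 − 1/γ²) = √0.6724.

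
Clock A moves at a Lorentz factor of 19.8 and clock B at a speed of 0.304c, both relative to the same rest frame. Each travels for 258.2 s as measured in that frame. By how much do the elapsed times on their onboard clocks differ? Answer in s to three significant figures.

A: γ = 19.8; τ_A = 258.2/19.80 = 13.04 s.
B: γ = 1/√(1 − 0.304²) = 1/√0.9076 = 1.050; τ_B = 258.2/1.050 = 246.0 s.

|τ_A − τ_B| = 233 s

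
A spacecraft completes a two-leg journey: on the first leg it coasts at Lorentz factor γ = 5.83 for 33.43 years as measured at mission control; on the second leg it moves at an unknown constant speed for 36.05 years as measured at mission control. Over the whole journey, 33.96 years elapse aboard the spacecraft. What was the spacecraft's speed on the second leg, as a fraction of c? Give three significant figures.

Leg 1: γ = 5.83; τ_1 = 33.43/5.830 = 5.734 years.
Leg 2: speed unknown; τ_2 = 36.05/γ_2.
Total proper time: 5.734 + τ_2 = 33.96, so τ_2 = 33.96 − 5.734 = 28.23 years.
γ_2 = 36.05/28.23 = 1.277; β = √(1 − 1/γ²) = √0.3870.

β = 0.622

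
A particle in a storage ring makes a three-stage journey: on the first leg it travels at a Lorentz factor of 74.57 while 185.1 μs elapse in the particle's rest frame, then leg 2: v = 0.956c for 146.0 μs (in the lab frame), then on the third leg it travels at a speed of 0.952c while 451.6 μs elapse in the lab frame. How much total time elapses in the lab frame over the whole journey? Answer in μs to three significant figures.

Leg 1: γ = 74.57; Δt_1 = 74.57 × 185.1 = 1.380×10⁴ μs.
Leg 2: 146.0 μs is already measured in the lab frame.
Leg 3: 451.6 μs is already measured in the lab frame.
Total: 1.380×10⁴ + 146.0 + 451.6 μs.

Δt = 1.44×10⁴ μs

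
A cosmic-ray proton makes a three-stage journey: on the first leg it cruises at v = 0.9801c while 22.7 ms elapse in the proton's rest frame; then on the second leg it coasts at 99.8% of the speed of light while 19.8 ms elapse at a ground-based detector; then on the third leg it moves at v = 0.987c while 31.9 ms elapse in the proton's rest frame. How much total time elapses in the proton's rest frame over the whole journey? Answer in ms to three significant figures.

Leg 1: 22.7 ms is already measured in the proton's rest frame.
Leg 2: β = 0.998; γ = 1/√(1 − 0.998²) = 1/√0.003996 = 15.82; τ_2 = 19.8/15.82 = 1.252 ms.
Leg 3: 31.9 ms is already measured in the proton's rest frame.
Total: 22.70 + 1.252 + 31.90 ms.

τ = 55.9 ms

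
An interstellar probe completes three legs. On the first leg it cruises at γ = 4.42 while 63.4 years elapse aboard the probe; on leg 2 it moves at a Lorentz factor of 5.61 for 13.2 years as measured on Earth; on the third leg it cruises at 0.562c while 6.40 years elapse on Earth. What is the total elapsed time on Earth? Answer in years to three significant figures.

Δt = 300 years

Leg 1: γ = 4.42; Δt_1 = 4.420 × 63.4 = 280.2 years.
Leg 2: 13.2 years is already measured on Earth.
Leg 3: 6.40 years is already measured on Earth.
Total: 280.2 + 13.20 + 6.400 years.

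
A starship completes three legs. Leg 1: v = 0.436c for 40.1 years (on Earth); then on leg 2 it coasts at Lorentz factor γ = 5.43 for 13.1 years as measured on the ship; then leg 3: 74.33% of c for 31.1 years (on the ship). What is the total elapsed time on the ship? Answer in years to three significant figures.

Leg 1: γ = 1/√(1 − 0.436²) = 1/√0.8099 = 1.111; τ_1 = 40.1/1.111 = 36.09 years.
Leg 2: 13.1 years is already measured on the ship.
Leg 3: 31.1 years is already measured on the ship.
Total: 36.09 + 13.10 + 31.10 years.

τ = 80.3 years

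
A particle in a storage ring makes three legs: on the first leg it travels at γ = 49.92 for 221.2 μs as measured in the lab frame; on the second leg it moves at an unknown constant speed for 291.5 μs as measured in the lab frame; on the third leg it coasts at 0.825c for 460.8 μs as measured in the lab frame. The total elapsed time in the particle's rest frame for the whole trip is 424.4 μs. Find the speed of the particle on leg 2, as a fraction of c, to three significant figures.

Leg 1: γ = 49.92; τ_1 = 221.2/49.92 = 4.431 μs.
Leg 2: speed unknown; τ_2 = 291.5/γ_2.
Leg 3: γ = 1/√(1 − 0.825²) = 1/√0.3194 = 1.769; τ_3 = 460.8/1.769 = 260.4 μs.
Total proper time: 4.431 + τ_2 + 260.4 = 424.4, so τ_2 = 424.4 − 264.8 = 159.6 μs.
γ_2 = 291.5/159.6 = 1.827; β = √(1 − 1/γ²) = √0.7004.

β = 0.837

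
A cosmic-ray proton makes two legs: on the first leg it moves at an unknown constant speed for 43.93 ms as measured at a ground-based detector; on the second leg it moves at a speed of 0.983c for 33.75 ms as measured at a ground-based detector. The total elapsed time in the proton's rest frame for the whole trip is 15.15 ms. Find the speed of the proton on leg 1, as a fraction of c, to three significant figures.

β = 0.979

Leg 1: speed unknown; τ_1 = 43.93/γ_1.
Leg 2: γ = 1/√(1 − 0.983²) = 1/√0.03371 = 5.446; τ_2 = 33.75/5.446 = 6.197 ms.
Total proper time: τ_1 + 6.197 = 15.15, so τ_1 = 15.15 − 6.197 = 8.953 ms.
γ_1 = 43.93/8.953 = 4.907; β = √(1 − 1/γ²) = √0.9585.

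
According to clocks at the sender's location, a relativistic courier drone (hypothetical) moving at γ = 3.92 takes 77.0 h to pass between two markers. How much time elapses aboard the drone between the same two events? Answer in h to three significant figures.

γ = 3.92
The interval measured at the sender's location is the dilated one; the clock aboard the drone measures the proper time τ = Δt/γ = 77.0/3.920 h.

τ = 19.6 h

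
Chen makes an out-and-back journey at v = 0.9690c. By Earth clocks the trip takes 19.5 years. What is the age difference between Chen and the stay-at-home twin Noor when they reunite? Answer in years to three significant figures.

γ = 1/√(1 − 0.9690²) = 1/√0.06104 = 4.048
Chen's elapsed proper time: τ = 19.5/4.048 = 4.818 years.
Age gap = Δt − τ = 19.5 − 4.818 years.

Δt − τ = 14.7 years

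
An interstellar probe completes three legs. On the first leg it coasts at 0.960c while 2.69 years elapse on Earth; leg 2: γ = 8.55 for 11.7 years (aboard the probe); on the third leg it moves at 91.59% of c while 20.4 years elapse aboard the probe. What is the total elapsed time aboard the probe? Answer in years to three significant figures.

Leg 1: γ = 1/√(1 − 0.960²) = 25/7 ≈ 3.571; τ_1 = 2.69/3.571 = 0.7532 years.
Leg 2: 11.7 years is already measured aboard the probe.
Leg 3: 20.4 years is already measured aboard the probe.
Total: 0.7532 + 11.70 + 20.40 years.

τ = 32.9 years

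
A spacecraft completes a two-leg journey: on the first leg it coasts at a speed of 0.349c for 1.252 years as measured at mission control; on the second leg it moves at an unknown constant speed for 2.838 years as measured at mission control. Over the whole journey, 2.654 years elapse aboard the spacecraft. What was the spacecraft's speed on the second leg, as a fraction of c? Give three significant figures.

Leg 1: γ = 1/√(1 − 0.349²) = 1/√0.8782 = 1.067; τ_1 = 1.252/1.067 = 1.173 years.
Leg 2: speed unknown; τ_2 = 2.838/γ_2.
Total proper time: 1.173 + τ_2 = 2.654, so τ_2 = 2.654 − 1.173 = 1.481 years.
γ_2 = 2.838/1.481 = 1.917; β = √(1 − 1/γ²) = √0.7278.

β = 0.853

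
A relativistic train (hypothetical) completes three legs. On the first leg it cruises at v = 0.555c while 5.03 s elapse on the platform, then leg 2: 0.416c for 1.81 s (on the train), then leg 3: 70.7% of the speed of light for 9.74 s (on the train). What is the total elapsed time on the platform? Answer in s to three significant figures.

Leg 1: 5.03 s is already measured on the platform.
Leg 2: γ = 1/√(1 − 0.416²) = 1/√0.8269 = 1.100; Δt_2 = 1.100 × 1.81 = 1.990 s.
Leg 3: β = 0.707; γ = 1/√(1 − 0.707²) = 1/√0.5002 = 1.414; Δt_3 = 1.414 × 9.74 = 13.77 s.
Total: 5.030 + 1.990 + 13.77 s.

Δt = 20.8 s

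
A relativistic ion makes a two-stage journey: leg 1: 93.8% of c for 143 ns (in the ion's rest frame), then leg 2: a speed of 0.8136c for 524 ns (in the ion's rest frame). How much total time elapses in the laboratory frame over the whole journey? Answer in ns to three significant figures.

Δt = 1310 ns

Leg 1: β = 0.938; γ = 1/√(1 − 0.938²) = 1/√0.1202 = 2.885; Δt_1 = 2.885 × 143 = 412.5 ns.
Leg 2: γ = 1/√(1 − 0.8136²) = 1/√0.3381 = 1.720; Δt_2 = 1.720 × 524 = 901.2 ns.
Total: 412.5 + 901.2 ns.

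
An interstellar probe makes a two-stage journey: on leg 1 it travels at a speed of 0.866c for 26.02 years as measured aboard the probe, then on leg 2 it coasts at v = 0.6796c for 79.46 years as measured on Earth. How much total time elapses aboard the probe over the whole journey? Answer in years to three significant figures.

Leg 1: 26.02 years is already measured aboard the probe.
Leg 2: γ = 1/√(1 − 0.6796²) = 1/√0.5381 = 1.363; τ_2 = 79.46/1.363 = 58.29 years.
Total: 26.02 + 58.29 years.

τ = 84.3 years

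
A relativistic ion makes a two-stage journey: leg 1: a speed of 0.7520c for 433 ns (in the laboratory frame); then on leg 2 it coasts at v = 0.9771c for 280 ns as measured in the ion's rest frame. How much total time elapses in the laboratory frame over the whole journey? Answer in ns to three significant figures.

Δt = 1750 ns

Leg 1: 433 ns is already measured in the laboratory frame.
Leg 2: γ = 1/√(1 − 0.9771²) = 1/√0.04528 = 4.700; Δt_2 = 4.700 × 280 = 1316 ns.
Total: 433.0 + 1316 ns.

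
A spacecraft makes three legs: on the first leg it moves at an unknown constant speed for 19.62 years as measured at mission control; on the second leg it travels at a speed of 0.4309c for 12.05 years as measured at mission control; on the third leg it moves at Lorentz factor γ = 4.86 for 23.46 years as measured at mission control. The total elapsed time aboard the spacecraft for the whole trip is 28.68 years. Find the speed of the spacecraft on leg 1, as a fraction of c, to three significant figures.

Leg 1: speed unknown; τ_1 = 19.62/γ_1.
Leg 2: γ = 1/√(1 − 0.4309²) = 1/√0.8143 = 1.108; τ_2 = 12.05/1.108 = 10.87 years.
Leg 3: γ = 4.86; τ_3 = 23.46/4.860 = 4.827 years.
Total proper time: τ_1 + 10.87 + 4.827 = 28.68, so τ_1 = 28.68 − 15.70 = 12.98 years.
γ_1 = 19.62/12.98 = 1.512; β = √(1 − 1/γ²) = √0.5624.

β = 0.750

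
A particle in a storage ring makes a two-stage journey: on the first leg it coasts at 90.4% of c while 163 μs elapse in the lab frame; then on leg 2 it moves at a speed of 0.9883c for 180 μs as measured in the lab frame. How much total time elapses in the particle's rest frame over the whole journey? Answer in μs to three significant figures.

τ = 97.1 μs

Leg 1: β = 0.904; γ = 1/√(1 − 0.904²) = 1/√0.1828 = 2.339; τ_1 = 163/2.339 = 69.69 μs.
Leg 2: γ = 1/√(1 − 0.9883²) = 1/√0.02326 = 6.556; τ_2 = 180/6.556 = 27.45 μs.
Total: 69.69 + 27.45 μs.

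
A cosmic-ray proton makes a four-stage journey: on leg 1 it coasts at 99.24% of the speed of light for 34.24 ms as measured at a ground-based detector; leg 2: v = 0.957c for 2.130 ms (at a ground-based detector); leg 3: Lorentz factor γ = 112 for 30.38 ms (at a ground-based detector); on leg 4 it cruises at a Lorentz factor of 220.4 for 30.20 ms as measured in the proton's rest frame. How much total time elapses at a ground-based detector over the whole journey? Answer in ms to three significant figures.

Leg 1: 34.24 ms is already measured at a ground-based detector.
Leg 2: 2.130 ms is already measured at a ground-based detector.
Leg 3: 30.38 ms is already measured at a ground-based detector.
Leg 4: γ = 220.4; Δt_4 = 220.4 × 30.20 = 6656 ms.
Total: 34.24 + 2.130 + 30.38 + 6656 ms.

Δt = 6720 ms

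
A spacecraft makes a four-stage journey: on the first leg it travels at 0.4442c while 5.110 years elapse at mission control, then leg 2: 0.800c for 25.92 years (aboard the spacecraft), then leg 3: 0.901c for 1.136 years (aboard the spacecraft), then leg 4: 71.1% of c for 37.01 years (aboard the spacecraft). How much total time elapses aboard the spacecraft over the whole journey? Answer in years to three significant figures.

Leg 1: γ = 1/√(1 − 0.4442²) = 1/√0.8027 = 1.116; τ_1 = 5.110/1.116 = 4.578 years.
Leg 2: 25.92 years is already measured aboard the spacecraft.
Leg 3: 1.136 years is already measured aboard the spacecraft.
Leg 4: 37.01 years is already measured aboard the spacecraft.
Total: 4.578 + 25.92 + 1.136 + 37.01 years.

τ = 68.6 years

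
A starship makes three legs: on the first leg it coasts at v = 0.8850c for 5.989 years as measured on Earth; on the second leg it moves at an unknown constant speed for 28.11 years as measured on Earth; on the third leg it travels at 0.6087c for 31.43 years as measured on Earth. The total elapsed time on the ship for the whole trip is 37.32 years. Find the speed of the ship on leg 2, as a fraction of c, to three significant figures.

Leg 1: γ = 1/√(1 − 0.8850²) = 1/√0.2168 = 2.148; τ_1 = 5.989/2.148 = 2.788 years.
Leg 2: speed unknown; τ_2 = 28.11/γ_2.
Leg 3: γ = 1/√(1 − 0.6087²) = 1/√0.6295 = 1.260; τ_3 = 31.43/1.260 = 24.94 years.
Total proper time: 2.788 + τ_2 + 24.94 = 37.32, so τ_2 = 37.32 − 27.73 = 9.595 years.
γ_2 = 28.11/9.595 = 2.930; β = √(1 − 1/γ²) = √0.8835.

β = 0.940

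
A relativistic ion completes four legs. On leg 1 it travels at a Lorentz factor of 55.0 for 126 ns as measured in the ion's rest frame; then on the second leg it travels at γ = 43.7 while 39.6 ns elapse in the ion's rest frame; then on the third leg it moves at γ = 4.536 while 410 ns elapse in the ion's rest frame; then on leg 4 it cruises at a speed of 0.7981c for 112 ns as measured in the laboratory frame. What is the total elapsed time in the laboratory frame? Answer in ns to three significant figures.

Δt = 1.06×10⁴ ns

Leg 1: γ = 55.0; Δt_1 = 55.00 × 126 = 6930 ns.
Leg 2: γ = 43.7; Δt_2 = 43.70 × 39.6 = 1731 ns.
Leg 3: γ = 4.536; Δt_3 = 4.536 × 410 = 1860 ns.
Leg 4: 112 ns is already measured in the laboratory frame.
Total: 6930 + 1731 + 1860 + 112.0 ns.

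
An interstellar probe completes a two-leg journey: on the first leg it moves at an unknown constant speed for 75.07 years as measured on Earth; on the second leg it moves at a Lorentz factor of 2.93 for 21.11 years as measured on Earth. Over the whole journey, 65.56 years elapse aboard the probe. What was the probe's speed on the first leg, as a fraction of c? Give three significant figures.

Leg 1: speed unknown; τ_1 = 75.07/γ_1.
Leg 2: γ = 2.93; τ_2 = 21.11/2.930 = 7.205 years.
Total proper time: τ_1 + 7.205 = 65.56, so τ_1 = 65.56 − 7.205 = 58.36 years.
γ_1 = 75.07/58.36 = 1.286; β = √(1 − 1/γ²) = √0.3957.

β = 0.629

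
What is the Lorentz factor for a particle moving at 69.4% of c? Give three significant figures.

β = 0.694; γ = 1/√(1 − 0.694²) = 1/√0.5184 = 1.389

γ = 1.39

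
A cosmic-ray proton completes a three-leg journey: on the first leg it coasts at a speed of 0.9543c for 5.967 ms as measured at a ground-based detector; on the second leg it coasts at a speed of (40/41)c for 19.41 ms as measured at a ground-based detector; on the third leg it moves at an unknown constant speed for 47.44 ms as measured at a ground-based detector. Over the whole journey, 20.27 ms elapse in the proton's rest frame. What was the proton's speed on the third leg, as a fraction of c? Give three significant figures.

Leg 1: γ = 1/√(1 − 0.9543²) = 1/√0.08931 = 3.346; τ_1 = 5.967/3.346 = 1.783 ms.
Leg 2: γ = 1/√(1 − (40/41)²) = 41/9 ≈ 4.556; τ_2 = 19.41/4.556 = 4.261 ms.
Leg 3: speed unknown; τ_3 = 47.44/γ_3.
Total proper time: 1.783 + 4.261 + τ_3 = 20.27, so τ_3 = 20.27 − 6.044 = 14.23 ms.
γ_3 = 47.44/14.23 = 3.335; β = √(1 − 1/γ²) = √0.9101.

β = 0.954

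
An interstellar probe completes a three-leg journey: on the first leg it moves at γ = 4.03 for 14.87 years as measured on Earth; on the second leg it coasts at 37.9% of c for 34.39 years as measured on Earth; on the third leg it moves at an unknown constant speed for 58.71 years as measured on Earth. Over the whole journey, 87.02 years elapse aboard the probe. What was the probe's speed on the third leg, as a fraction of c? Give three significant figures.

β = 0.480

Leg 1: γ = 4.03; τ_1 = 14.87/4.030 = 3.690 years.
Leg 2: β = 0.379; γ = 1/√(1 − 0.379²) = 1/√0.8564 = 1.081; τ_2 = 34.39/1.081 = 31.82 years.
Leg 3: speed unknown; τ_3 = 58.71/γ_3.
Total proper time: 3.690 + 31.82 + τ_3 = 87.02, so τ_3 = 87.02 − 35.51 = 51.51 years.
γ_3 = 58.71/51.51 = 1.140; β = √(1 − 1/γ²) = √0.2304.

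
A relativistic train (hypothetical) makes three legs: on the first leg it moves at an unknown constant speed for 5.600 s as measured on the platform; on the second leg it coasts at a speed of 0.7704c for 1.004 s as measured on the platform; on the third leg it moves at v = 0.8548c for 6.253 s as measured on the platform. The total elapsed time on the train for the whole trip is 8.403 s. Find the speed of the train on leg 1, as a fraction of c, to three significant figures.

Leg 1: speed unknown; τ_1 = 5.600/γ_1.
Leg 2: γ = 1/√(1 − 0.7704²) = 1/√0.4065 = 1.568; τ_2 = 1.004/1.568 = 0.6401 s.
Leg 3: γ = 1/√(1 − 0.8548²) = 1/√0.2693 = 1.927; τ_3 = 6.253/1.927 = 3.245 s.
Total proper time: τ_1 + 0.6401 + 3.245 = 8.403, so τ_1 = 8.403 − 3.885 = 4.518 s.
γ_1 = 5.600/4.518 = 1.240; β = √(1 − 1/γ²) = √0.3491.

β = 0.591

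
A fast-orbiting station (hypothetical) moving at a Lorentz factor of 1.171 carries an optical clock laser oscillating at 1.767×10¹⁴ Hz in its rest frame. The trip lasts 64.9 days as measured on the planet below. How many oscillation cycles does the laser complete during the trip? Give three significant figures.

γ = 1.171
The oscillator's own cycle count is N = f × τ where τ is the proper time aboard the station. τ = Δt/γ = 64.9/1.171 = 55.42 days = 4.789×10⁶ s.
N = 1.767×10¹⁴ × 4.789×10⁶ = 8.461×10²⁰.

N = 8.46×10²⁰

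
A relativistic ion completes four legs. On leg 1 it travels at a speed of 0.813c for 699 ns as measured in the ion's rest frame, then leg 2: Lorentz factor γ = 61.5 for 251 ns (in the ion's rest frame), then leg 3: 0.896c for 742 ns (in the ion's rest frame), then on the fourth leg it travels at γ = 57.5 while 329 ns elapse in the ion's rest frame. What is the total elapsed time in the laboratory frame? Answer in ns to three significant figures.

Δt = 3.72×10⁴ ns

Leg 1: γ = 1/√(1 − 0.813²) = 1/√0.3390 = 1.717; Δt_1 = 1.717 × 699 = 1200 ns.
Leg 2: γ = 61.5; Δt_2 = 61.50 × 251 = 1.544×10⁴ ns.
Leg 3: γ = 1/√(1 − 0.896²) = 1/√0.1972 = 2.252; Δt_3 = 2.252 × 742 = 1671 ns.
Leg 4: γ = 57.5; Δt_4 = 57.50 × 329 = 1.892×10⁴ ns.
Total: 1200 + 1.544×10⁴ + 1671 + 1.892×10⁴ ns.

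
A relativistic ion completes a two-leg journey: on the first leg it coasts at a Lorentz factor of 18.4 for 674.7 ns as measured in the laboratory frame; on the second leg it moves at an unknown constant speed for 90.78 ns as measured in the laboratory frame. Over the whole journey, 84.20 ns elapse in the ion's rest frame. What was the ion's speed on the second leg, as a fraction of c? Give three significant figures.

Leg 1: γ = 18.4; τ_1 = 674.7/18.40 = 36.67 ns.
Leg 2: speed unknown; τ_2 = 90.78/γ_2.
Total proper time: 36.67 + τ_2 = 84.20, so τ_2 = 84.20 − 36.67 = 47.53 ns.
γ_2 = 90.78/47.53 = 1.910; β = √(1 − 1/γ²) = √0.7259.

β = 0.852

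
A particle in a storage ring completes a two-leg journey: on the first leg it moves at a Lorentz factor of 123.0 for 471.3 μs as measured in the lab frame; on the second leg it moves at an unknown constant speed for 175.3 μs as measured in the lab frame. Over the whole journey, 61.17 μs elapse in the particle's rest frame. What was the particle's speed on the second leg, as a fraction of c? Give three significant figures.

β = 0.945

Leg 1: γ = 123.0; τ_1 = 471.3/123.0 = 3.832 μs.
Leg 2: speed unknown; τ_2 = 175.3/γ_2.
Total proper time: 3.832 + τ_2 = 61.17, so τ_2 = 61.17 − 3.832 = 57.34 μs.
γ_2 = 175.3/57.34 = 3.057; β = √(1 − 1/γ²) = √0.8930.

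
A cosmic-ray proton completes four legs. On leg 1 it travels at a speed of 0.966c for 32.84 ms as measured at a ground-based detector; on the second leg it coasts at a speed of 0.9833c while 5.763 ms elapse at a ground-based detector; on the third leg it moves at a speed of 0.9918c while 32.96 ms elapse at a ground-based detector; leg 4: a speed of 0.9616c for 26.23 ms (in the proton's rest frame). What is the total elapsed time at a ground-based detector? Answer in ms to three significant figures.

Leg 1: 32.84 ms is already measured at a ground-based detector.
Leg 2: 5.763 ms is already measured at a ground-based detector.
Leg 3: 32.96 ms is already measured at a ground-based detector.
Leg 4: γ = 1/√(1 − 0.9616²) = 1/√0.07533 = 3.644; Δt_4 = 3.644 × 26.23 = 95.57 ms.
Total: 32.84 + 5.763 + 32.96 + 95.57 ms.

Δt = 167 ms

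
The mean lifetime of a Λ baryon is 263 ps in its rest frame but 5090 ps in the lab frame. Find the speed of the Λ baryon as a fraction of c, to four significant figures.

v = 0.9987c

γ = Δt/τ₀ = 5090/263 = 19.35
β = √(1 − 1/γ²) = √(1 − 0.002670) = √0.9973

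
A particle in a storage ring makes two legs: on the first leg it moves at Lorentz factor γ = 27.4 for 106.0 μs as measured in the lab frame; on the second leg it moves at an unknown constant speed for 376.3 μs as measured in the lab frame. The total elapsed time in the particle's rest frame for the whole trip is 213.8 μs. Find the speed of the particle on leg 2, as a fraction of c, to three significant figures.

β = 0.830

Leg 1: γ = 27.4; τ_1 = 106.0/27.40 = 3.869 μs.
Leg 2: speed unknown; τ_2 = 376.3/γ_2.
Total proper time: 3.869 + τ_2 = 213.8, so τ_2 = 213.8 − 3.869 = 209.9 μs.
γ_2 = 376.3/209.9 = 1.792; β = √(1 − 1/γ²) = √0.6888.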